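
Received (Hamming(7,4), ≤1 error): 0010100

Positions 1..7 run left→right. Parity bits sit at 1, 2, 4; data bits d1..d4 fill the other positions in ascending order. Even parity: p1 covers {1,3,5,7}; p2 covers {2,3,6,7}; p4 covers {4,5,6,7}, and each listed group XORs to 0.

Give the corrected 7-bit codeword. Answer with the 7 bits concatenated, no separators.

0010110

s1 (pos 1,3,5,7): 0⊕1⊕1⊕0 = 0
s2 (pos 2,3,6,7): 0⊕1⊕0⊕0 = 1
s4 (pos 4,5,6,7): 0⊕1⊕0⊕0 = 1
Syndrome s4…s1 = 110 → error at position 6.
Flip position 6: 0010100 → 0010110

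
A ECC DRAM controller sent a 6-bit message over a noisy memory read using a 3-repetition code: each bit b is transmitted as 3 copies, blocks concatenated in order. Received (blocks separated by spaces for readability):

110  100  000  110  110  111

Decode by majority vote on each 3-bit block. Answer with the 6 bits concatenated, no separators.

100111

Block 1 (110): 2 ones → 1
Block 2 (100): 1 one → 0
Block 3 (000): 0 ones → 0
Block 4 (110): 2 ones → 1
Block 5 (110): 2 ones → 1
Block 6 (111): 3 ones → 1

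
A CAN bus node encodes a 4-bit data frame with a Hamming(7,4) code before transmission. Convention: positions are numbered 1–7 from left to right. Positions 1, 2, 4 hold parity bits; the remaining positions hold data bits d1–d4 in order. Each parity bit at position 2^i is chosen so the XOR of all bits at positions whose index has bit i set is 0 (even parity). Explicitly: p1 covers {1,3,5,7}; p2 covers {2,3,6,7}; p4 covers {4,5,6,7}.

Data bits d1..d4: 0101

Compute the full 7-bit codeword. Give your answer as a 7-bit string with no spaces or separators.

0100101

Place data at non-parity positions: p1 p2 0 p4 1 0 1
p1 (pos 1,3,5,7): XOR of data positions = 0⊕1⊕1 = 0
p2 (pos 2,3,6,7): XOR of data positions = 0⊕0⊕1 = 1
p4 (pos 4,5,6,7): XOR of data positions = 1⊕0⊕1 = 0
Codeword: 0100101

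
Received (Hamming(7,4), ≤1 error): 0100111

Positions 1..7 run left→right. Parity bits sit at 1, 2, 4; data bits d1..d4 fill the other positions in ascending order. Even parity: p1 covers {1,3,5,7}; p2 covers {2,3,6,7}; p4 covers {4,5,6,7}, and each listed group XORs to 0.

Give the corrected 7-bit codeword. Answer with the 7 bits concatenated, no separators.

0100101

s1 (pos 1,3,5,7): 0⊕0⊕1⊕1 = 0
s2 (pos 2,3,6,7): 1⊕0⊕1⊕1 = 1
s4 (pos 4,5,6,7): 0⊕1⊕1⊕1 = 1
Syndrome s4…s1 = 110 → error at position 6.
Flip position 6: 0100111 → 0100101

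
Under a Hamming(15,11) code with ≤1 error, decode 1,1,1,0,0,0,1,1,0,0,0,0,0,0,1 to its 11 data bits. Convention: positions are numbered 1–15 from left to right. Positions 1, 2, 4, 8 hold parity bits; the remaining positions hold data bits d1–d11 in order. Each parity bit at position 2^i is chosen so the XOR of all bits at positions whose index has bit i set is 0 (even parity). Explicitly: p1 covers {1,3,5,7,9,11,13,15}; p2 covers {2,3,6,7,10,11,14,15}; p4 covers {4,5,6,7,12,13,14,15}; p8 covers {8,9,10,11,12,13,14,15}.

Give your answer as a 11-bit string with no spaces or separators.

10010000001

s1 (pos 1,3,5,7,9,11,13,15): 1⊕1⊕0⊕1⊕0⊕0⊕0⊕1 = 0
s2 (pos 2,3,6,7,10,11,14,15): 1⊕1⊕0⊕1⊕0⊕0⊕0⊕1 = 0
s4 (pos 4,5,6,7,12,13,14,15): 0⊕0⊕0⊕1⊕0⊕0⊕0⊕1 = 0
s8 (pos 8,9,10,11,12,13,14,15): 1⊕0⊕0⊕0⊕0⊕0⊕0⊕1 = 0
Syndrome s8…s1 = 0000 → no error.
Read data bits from positions 3,5,6,7,9,10,11,12,13,14,15: 10010000001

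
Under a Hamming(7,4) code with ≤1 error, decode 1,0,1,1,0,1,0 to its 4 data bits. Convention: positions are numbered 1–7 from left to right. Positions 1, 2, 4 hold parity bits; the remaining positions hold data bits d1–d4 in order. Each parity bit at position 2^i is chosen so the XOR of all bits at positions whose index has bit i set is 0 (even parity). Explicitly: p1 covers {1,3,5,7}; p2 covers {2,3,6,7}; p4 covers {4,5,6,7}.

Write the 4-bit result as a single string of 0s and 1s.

1010

s1 (pos 1,3,5,7): 1⊕1⊕0⊕0 = 0
s2 (pos 2,3,6,7): 0⊕1⊕1⊕0 = 0
s4 (pos 4,5,6,7): 1⊕0⊕1⊕0 = 0
Syndrome s4…s1 = 000 → no error.
Read data bits from positions 3,5,6,7: 1010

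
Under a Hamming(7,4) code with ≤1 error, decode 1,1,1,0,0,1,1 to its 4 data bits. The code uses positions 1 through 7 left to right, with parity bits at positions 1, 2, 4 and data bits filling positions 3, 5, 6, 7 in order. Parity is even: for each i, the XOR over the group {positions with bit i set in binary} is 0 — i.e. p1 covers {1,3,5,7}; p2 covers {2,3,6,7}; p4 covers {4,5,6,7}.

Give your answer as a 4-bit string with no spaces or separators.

s1 (pos 1,3,5,7): 1⊕1⊕0⊕1 = 1
s2 (pos 2,3,6,7): 1⊕1⊕1⊕1 = 0
s4 (pos 4,5,6,7): 0⊕0⊕1⊕1 = 0
Syndrome s4…s1 = 001 → error at position 1.
Flip position 1: 1110011 → 0110011
Read data bits from positions 3,5,6,7: 1011

1011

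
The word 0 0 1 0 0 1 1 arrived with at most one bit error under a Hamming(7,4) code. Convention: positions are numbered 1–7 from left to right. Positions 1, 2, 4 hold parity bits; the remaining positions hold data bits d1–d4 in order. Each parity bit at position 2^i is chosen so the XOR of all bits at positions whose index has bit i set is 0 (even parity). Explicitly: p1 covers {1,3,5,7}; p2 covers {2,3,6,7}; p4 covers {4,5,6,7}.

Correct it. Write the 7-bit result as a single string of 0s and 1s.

s1 (pos 1,3,5,7): 0⊕1⊕0⊕1 = 0
s2 (pos 2,3,6,7): 0⊕1⊕1⊕1 = 1
s4 (pos 4,5,6,7): 0⊕0⊕1⊕1 = 0
Syndrome s4…s1 = 010 → error at position 2.
Flip position 2: 0010011 → 0110011

0110011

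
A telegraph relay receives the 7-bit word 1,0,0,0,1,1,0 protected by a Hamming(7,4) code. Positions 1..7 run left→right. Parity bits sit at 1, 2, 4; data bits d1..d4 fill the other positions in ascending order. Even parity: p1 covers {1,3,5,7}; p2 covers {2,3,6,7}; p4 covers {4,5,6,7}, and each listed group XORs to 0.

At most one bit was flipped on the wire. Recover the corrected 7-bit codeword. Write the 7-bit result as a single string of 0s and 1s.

s1 (pos 1,3,5,7): 1⊕0⊕1⊕0 = 0
s2 (pos 2,3,6,7): 0⊕0⊕1⊕0 = 1
s4 (pos 4,5,6,7): 0⊕1⊕1⊕0 = 0
Syndrome s4…s1 = 010 → error at position 2.
Flip position 2: 1000110 → 1100110

1100110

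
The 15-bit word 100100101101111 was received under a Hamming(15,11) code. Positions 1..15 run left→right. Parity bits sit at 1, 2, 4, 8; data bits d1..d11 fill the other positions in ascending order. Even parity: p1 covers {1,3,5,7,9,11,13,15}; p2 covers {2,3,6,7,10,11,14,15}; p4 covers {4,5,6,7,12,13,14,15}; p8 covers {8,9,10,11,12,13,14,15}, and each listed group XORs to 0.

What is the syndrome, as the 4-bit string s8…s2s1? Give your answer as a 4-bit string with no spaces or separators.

0001

s1 (pos 1,3,5,7,9,11,13,15): 1⊕0⊕0⊕1⊕1⊕0⊕1⊕1 = 1
s2 (pos 2,3,6,7,10,11,14,15): 0⊕0⊕0⊕1⊕1⊕0⊕1⊕1 = 0
s4 (pos 4,5,6,7,12,13,14,15): 1⊕0⊕0⊕1⊕1⊕1⊕1⊕1 = 0
s8 (pos 8,9,10,11,12,13,14,15): 0⊕1⊕1⊕0⊕1⊕1⊕1⊕1 = 0
Syndrome s8…s1 = 0001 → error at position 1.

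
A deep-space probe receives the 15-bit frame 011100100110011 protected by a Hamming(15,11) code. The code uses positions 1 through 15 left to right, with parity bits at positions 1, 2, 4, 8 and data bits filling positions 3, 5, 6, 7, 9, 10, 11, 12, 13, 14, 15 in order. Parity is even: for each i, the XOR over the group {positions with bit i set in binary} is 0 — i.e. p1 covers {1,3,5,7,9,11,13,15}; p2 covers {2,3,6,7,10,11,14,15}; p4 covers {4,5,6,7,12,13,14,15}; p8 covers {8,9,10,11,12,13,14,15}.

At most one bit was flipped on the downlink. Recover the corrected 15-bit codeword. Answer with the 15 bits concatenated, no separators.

s1 (pos 1,3,5,7,9,11,13,15): 0⊕1⊕0⊕1⊕0⊕1⊕0⊕1 = 0
s2 (pos 2,3,6,7,10,11,14,15): 1⊕1⊕0⊕1⊕1⊕1⊕1⊕1 = 1
s4 (pos 4,5,6,7,12,13,14,15): 1⊕0⊕0⊕1⊕0⊕0⊕1⊕1 = 0
s8 (pos 8,9,10,11,12,13,14,15): 0⊕0⊕1⊕1⊕0⊕0⊕1⊕1 = 0
Syndrome s8…s1 = 0010 → error at position 2.
Flip position 2: 011100100110011 → 001100100110011

001100100110011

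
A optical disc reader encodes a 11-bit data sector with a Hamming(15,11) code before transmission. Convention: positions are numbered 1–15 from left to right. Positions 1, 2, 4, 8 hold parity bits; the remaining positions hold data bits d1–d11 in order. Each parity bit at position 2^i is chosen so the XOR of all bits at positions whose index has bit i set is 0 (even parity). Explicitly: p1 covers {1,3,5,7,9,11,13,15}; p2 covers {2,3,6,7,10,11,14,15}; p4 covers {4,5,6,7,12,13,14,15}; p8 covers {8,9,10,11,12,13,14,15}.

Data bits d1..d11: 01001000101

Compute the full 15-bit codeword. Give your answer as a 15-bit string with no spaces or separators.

Place data at non-parity positions: p1 p2 0 p4 1 0 0 p8 1 0 0 0 1 0 1
p1 (pos 1,3,5,7,9,11,13,15): XOR of data positions = 0⊕1⊕0⊕1⊕0⊕1⊕1 = 0
p2 (pos 2,3,6,7,10,11,14,15): XOR of data positions = 0⊕0⊕0⊕0⊕0⊕0⊕1 = 1
p4 (pos 4,5,6,7,12,13,14,15): XOR of data positions = 1⊕0⊕0⊕0⊕1⊕0⊕1 = 1
p8 (pos 8,9,10,11,12,13,14,15): XOR of data positions = 1⊕0⊕0⊕0⊕1⊕0⊕1 = 1
Codeword: 010110011000101

010110011000101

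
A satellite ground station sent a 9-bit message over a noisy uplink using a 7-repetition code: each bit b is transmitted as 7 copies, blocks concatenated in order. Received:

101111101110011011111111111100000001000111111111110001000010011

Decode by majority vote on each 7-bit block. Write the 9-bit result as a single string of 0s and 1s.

Block 1 (1011111): 6 ones → 1
Block 2 (0111001): 4 ones → 1
Block 3 (1011111): 6 ones → 1
Block 4 (1111111): 7 ones → 1
Block 5 (0000000): 0 ones → 0
Block 6 (1000111): 4 ones → 1
Block 7 (1111111): 7 ones → 1
Block 8 (1000100): 2 ones → 0
Block 9 (0010011): 3 ones → 0

111101100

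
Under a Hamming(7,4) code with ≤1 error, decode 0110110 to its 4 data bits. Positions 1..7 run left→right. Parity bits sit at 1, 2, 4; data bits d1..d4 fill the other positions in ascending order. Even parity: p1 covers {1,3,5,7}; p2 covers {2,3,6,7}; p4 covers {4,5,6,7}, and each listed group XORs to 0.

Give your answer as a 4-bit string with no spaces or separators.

s1 (pos 1,3,5,7): 0⊕1⊕1⊕0 = 0
s2 (pos 2,3,6,7): 1⊕1⊕1⊕0 = 1
s4 (pos 4,5,6,7): 0⊕1⊕1⊕0 = 0
Syndrome s4…s1 = 010 → error at position 2.
Flip position 2: 0110110 → 0010110
Read data bits from positions 3,5,6,7: 1110

1110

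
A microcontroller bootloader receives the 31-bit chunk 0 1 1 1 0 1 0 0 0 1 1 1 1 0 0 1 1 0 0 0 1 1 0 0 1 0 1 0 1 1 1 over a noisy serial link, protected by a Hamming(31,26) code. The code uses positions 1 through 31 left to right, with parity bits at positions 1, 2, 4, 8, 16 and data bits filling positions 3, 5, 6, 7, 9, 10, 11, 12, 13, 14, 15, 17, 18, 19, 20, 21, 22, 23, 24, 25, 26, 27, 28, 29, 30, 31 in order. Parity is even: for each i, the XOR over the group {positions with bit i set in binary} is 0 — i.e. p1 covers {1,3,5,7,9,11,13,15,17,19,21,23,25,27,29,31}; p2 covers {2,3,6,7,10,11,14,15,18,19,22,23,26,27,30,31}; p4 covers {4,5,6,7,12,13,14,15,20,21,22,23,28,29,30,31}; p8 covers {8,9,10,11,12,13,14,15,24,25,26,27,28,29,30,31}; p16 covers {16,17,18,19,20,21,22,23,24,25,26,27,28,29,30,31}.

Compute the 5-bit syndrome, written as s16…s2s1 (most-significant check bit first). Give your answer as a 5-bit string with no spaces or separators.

11111

s1 (pos 1,3,5,7,9,11,13,15,17,19,21,23,25,27,29,31): 0⊕1⊕0⊕0⊕0⊕1⊕1⊕0⊕1⊕0⊕1⊕0⊕1⊕1⊕1⊕1 = 1
s2 (pos 2,3,6,7,10,11,14,15,18,19,22,23,26,27,30,31): 1⊕1⊕1⊕0⊕1⊕1⊕0⊕0⊕0⊕0⊕1⊕0⊕0⊕1⊕1⊕1 = 1
s4 (pos 4,5,6,7,12,13,14,15,20,21,22,23,28,29,30,31): 1⊕0⊕1⊕0⊕1⊕1⊕0⊕0⊕0⊕1⊕1⊕0⊕0⊕1⊕1⊕1 = 1
s8 (pos 8,9,10,11,12,13,14,15,24,25,26,27,28,29,30,31): 0⊕0⊕1⊕1⊕1⊕1⊕0⊕0⊕0⊕1⊕0⊕1⊕0⊕1⊕1⊕1 = 1
s16 (pos 16,17,18,19,20,21,22,23,24,25,26,27,28,29,30,31): 1⊕1⊕0⊕0⊕0⊕1⊕1⊕0⊕0⊕1⊕0⊕1⊕0⊕1⊕1⊕1 = 1
Syndrome s16…s1 = 11111 → error at position 31.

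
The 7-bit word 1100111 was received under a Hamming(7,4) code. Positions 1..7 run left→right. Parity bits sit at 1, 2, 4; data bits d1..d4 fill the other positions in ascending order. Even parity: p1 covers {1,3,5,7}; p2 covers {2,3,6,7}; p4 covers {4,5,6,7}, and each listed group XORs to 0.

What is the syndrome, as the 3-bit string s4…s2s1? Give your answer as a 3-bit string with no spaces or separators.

111

s1 (pos 1,3,5,7): 1⊕0⊕1⊕1 = 1
s2 (pos 2,3,6,7): 1⊕0⊕1⊕1 = 1
s4 (pos 4,5,6,7): 0⊕1⊕1⊕1 = 1
Syndrome s4…s1 = 111 → error at position 7.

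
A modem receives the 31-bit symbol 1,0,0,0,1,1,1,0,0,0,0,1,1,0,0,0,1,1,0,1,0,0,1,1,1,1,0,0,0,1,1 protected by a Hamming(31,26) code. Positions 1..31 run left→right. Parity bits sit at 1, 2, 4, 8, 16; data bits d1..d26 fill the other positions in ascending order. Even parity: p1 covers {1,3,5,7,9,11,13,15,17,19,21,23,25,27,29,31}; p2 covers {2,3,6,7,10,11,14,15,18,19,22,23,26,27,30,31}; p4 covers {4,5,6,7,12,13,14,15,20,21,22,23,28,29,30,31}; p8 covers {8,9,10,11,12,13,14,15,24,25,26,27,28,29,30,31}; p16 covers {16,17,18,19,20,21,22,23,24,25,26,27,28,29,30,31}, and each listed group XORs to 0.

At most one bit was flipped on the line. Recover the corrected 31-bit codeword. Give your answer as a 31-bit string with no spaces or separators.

s1 (pos 1,3,5,7,9,11,13,15,17,19,21,23,25,27,29,31): 1⊕0⊕1⊕1⊕0⊕0⊕1⊕0⊕1⊕0⊕0⊕1⊕1⊕0⊕0⊕1 = 0
s2 (pos 2,3,6,7,10,11,14,15,18,19,22,23,26,27,30,31): 0⊕0⊕1⊕1⊕0⊕0⊕0⊕0⊕1⊕0⊕0⊕1⊕1⊕0⊕1⊕1 = 1
s4 (pos 4,5,6,7,12,13,14,15,20,21,22,23,28,29,30,31): 0⊕1⊕1⊕1⊕1⊕1⊕0⊕0⊕1⊕0⊕0⊕1⊕0⊕0⊕1⊕1 = 1
s8 (pos 8,9,10,11,12,13,14,15,24,25,26,27,28,29,30,31): 0⊕0⊕0⊕0⊕1⊕1⊕0⊕0⊕1⊕1⊕1⊕0⊕0⊕0⊕1⊕1 = 1
s16 (pos 16,17,18,19,20,21,22,23,24,25,26,27,28,29,30,31): 0⊕1⊕1⊕0⊕1⊕0⊕0⊕1⊕1⊕1⊕1⊕0⊕0⊕0⊕1⊕1 = 1
Syndrome s16…s1 = 11110 → error at position 30.
Flip position 30: 1000111000011000110100111100011 → 1000111000011000110100111100001

1000111000011000110100111100001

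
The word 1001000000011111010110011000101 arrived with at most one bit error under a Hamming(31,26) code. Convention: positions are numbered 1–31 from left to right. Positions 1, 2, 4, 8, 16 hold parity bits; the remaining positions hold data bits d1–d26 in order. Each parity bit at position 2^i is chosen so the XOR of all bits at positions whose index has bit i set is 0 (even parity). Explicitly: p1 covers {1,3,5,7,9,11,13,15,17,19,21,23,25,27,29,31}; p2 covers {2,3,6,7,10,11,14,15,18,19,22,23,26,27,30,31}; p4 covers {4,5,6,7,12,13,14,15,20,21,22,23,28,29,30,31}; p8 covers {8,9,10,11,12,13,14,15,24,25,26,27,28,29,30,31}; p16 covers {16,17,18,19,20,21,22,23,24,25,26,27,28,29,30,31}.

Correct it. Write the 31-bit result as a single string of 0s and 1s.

1001100000011111010110011000101

s1 (pos 1,3,5,7,9,11,13,15,17,19,21,23,25,27,29,31): 1⊕0⊕0⊕0⊕0⊕0⊕1⊕1⊕0⊕0⊕1⊕0⊕1⊕0⊕1⊕1 = 1
s2 (pos 2,3,6,7,10,11,14,15,18,19,22,23,26,27,30,31): 0⊕0⊕0⊕0⊕0⊕0⊕1⊕1⊕1⊕0⊕0⊕0⊕0⊕0⊕0⊕1 = 0
s4 (pos 4,5,6,7,12,13,14,15,20,21,22,23,28,29,30,31): 1⊕0⊕0⊕0⊕1⊕1⊕1⊕1⊕1⊕1⊕0⊕0⊕0⊕1⊕0⊕1 = 1
s8 (pos 8,9,10,11,12,13,14,15,24,25,26,27,28,29,30,31): 0⊕0⊕0⊕0⊕1⊕1⊕1⊕1⊕1⊕1⊕0⊕0⊕0⊕1⊕0⊕1 = 0
s16 (pos 16,17,18,19,20,21,22,23,24,25,26,27,28,29,30,31): 1⊕0⊕1⊕0⊕1⊕1⊕0⊕0⊕1⊕1⊕0⊕0⊕0⊕1⊕0⊕1 = 0
Syndrome s16…s1 = 00101 → error at position 5.
Flip position 5: 1001000000011111010110011000101 → 1001100000011111010110011000101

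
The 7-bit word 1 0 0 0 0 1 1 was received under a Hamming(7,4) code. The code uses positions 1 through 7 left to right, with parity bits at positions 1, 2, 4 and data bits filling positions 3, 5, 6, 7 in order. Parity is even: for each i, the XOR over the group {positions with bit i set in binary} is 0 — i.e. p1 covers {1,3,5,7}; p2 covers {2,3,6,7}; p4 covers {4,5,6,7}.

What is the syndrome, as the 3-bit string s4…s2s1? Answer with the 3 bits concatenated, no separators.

000

s1 (pos 1,3,5,7): 1⊕0⊕0⊕1 = 0
s2 (pos 2,3,6,7): 0⊕0⊕1⊕1 = 0
s4 (pos 4,5,6,7): 0⊕0⊕1⊕1 = 0
Syndrome s4…s1 = 000 → no error.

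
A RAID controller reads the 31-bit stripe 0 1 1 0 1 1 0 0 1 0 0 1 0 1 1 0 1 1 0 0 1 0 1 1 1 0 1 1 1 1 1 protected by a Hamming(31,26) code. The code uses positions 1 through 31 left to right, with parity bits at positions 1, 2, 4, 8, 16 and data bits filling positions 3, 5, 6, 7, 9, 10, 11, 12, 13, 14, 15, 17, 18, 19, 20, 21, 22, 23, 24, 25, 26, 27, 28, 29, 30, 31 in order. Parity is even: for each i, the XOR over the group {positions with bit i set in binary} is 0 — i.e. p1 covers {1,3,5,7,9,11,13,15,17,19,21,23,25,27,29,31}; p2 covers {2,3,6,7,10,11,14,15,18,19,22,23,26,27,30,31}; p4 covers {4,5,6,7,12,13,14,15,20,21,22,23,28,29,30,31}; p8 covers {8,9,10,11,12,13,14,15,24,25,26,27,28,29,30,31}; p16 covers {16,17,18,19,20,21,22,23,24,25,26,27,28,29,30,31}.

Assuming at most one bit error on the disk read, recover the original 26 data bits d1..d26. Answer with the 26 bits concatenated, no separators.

11101001011110010111011011

s1 (pos 1,3,5,7,9,11,13,15,17,19,21,23,25,27,29,31): 0⊕1⊕1⊕0⊕1⊕0⊕0⊕1⊕1⊕0⊕1⊕1⊕1⊕1⊕1⊕1 = 1
s2 (pos 2,3,6,7,10,11,14,15,18,19,22,23,26,27,30,31): 1⊕1⊕1⊕0⊕0⊕0⊕1⊕1⊕1⊕0⊕0⊕1⊕0⊕1⊕1⊕1 = 0
s4 (pos 4,5,6,7,12,13,14,15,20,21,22,23,28,29,30,31): 0⊕1⊕1⊕0⊕1⊕0⊕1⊕1⊕0⊕1⊕0⊕1⊕1⊕1⊕1⊕1 = 1
s8 (pos 8,9,10,11,12,13,14,15,24,25,26,27,28,29,30,31): 0⊕1⊕0⊕0⊕1⊕0⊕1⊕1⊕1⊕1⊕0⊕1⊕1⊕1⊕1⊕1 = 1
s16 (pos 16,17,18,19,20,21,22,23,24,25,26,27,28,29,30,31): 0⊕1⊕1⊕0⊕0⊕1⊕0⊕1⊕1⊕1⊕0⊕1⊕1⊕1⊕1⊕1 = 1
Syndrome s16…s1 = 11101 → error at position 29.
Flip position 29: 0110110010010110110010111011111 → 0110110010010110110010111011011
Read data bits from positions 3,5,6,7,9,10,11,12,13,14,15,17,18,19,20,21,22,23,24,25,26,27,28,29,30,31: 11101001011110010111011011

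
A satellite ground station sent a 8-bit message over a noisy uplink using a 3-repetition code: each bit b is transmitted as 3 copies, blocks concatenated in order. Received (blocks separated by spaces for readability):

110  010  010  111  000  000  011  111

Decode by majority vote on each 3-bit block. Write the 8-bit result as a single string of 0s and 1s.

10010011

Block 1 (110): 2 ones → 1
Block 2 (010): 1 one → 0
Block 3 (010): 1 one → 0
Block 4 (111): 3 ones → 1
Block 5 (000): 0 ones → 0
Block 6 (000): 0 ones → 0
Block 7 (011): 2 ones → 1
Block 8 (111): 3 ones → 1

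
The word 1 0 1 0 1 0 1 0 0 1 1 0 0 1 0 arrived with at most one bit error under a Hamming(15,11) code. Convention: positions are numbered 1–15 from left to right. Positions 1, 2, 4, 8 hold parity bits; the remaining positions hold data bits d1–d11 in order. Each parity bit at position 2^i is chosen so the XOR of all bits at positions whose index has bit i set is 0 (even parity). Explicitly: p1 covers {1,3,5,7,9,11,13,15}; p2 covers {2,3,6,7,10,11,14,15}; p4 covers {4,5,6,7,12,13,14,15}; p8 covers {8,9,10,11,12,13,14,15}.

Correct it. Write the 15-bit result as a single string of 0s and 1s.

101010100110011

s1 (pos 1,3,5,7,9,11,13,15): 1⊕1⊕1⊕1⊕0⊕1⊕0⊕0 = 1
s2 (pos 2,3,6,7,10,11,14,15): 0⊕1⊕0⊕1⊕1⊕1⊕1⊕0 = 1
s4 (pos 4,5,6,7,12,13,14,15): 0⊕1⊕0⊕1⊕0⊕0⊕1⊕0 = 1
s8 (pos 8,9,10,11,12,13,14,15): 0⊕0⊕1⊕1⊕0⊕0⊕1⊕0 = 1
Syndrome s8…s1 = 1111 → error at position 15.
Flip position 15: 101010100110010 → 101010100110011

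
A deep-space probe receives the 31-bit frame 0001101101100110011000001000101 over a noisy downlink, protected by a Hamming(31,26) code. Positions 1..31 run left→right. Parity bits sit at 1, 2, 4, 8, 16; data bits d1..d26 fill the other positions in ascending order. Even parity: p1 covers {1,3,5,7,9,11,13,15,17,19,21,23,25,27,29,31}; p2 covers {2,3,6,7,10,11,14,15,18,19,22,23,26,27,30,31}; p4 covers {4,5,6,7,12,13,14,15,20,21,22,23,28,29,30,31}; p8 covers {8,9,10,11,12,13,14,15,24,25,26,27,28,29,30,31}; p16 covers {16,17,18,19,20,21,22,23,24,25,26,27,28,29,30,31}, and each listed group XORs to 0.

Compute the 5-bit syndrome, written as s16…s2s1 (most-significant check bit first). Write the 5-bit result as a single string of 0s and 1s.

s1 (pos 1,3,5,7,9,11,13,15,17,19,21,23,25,27,29,31): 0⊕0⊕1⊕1⊕0⊕1⊕0⊕1⊕0⊕1⊕0⊕0⊕1⊕0⊕1⊕1 = 0
s2 (pos 2,3,6,7,10,11,14,15,18,19,22,23,26,27,30,31): 0⊕0⊕0⊕1⊕1⊕1⊕1⊕1⊕1⊕1⊕0⊕0⊕0⊕0⊕0⊕1 = 0
s4 (pos 4,5,6,7,12,13,14,15,20,21,22,23,28,29,30,31): 1⊕1⊕0⊕1⊕0⊕0⊕1⊕1⊕0⊕0⊕0⊕0⊕0⊕1⊕0⊕1 = 1
s8 (pos 8,9,10,11,12,13,14,15,24,25,26,27,28,29,30,31): 1⊕0⊕1⊕1⊕0⊕0⊕1⊕1⊕0⊕1⊕0⊕0⊕0⊕1⊕0⊕1 = 0
s16 (pos 16,17,18,19,20,21,22,23,24,25,26,27,28,29,30,31): 0⊕0⊕1⊕1⊕0⊕0⊕0⊕0⊕0⊕1⊕0⊕0⊕0⊕1⊕0⊕1 = 1
Syndrome s16…s1 = 10100 → error at position 20.

10100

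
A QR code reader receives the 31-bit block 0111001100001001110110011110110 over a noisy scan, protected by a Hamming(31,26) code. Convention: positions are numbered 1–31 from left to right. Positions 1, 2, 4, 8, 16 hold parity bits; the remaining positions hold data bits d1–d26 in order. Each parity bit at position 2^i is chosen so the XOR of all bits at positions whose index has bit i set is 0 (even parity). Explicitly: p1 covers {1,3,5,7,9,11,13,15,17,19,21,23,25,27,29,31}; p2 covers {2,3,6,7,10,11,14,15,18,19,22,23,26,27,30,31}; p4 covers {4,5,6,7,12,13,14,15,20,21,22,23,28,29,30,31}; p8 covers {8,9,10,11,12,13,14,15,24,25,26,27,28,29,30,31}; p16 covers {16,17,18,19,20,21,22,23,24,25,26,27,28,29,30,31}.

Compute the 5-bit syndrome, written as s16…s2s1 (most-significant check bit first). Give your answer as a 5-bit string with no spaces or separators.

s1 (pos 1,3,5,7,9,11,13,15,17,19,21,23,25,27,29,31): 0⊕1⊕0⊕1⊕0⊕0⊕1⊕0⊕1⊕0⊕1⊕0⊕1⊕1⊕1⊕0 = 0
s2 (pos 2,3,6,7,10,11,14,15,18,19,22,23,26,27,30,31): 1⊕1⊕0⊕1⊕0⊕0⊕0⊕0⊕1⊕0⊕0⊕0⊕1⊕1⊕1⊕0 = 1
s4 (pos 4,5,6,7,12,13,14,15,20,21,22,23,28,29,30,31): 1⊕0⊕0⊕1⊕0⊕1⊕0⊕0⊕1⊕1⊕0⊕0⊕0⊕1⊕1⊕0 = 1
s8 (pos 8,9,10,11,12,13,14,15,24,25,26,27,28,29,30,31): 1⊕0⊕0⊕0⊕0⊕1⊕0⊕0⊕1⊕1⊕1⊕1⊕0⊕1⊕1⊕0 = 0
s16 (pos 16,17,18,19,20,21,22,23,24,25,26,27,28,29,30,31): 1⊕1⊕1⊕0⊕1⊕1⊕0⊕0⊕1⊕1⊕1⊕1⊕0⊕1⊕1⊕0 = 1
Syndrome s16…s1 = 10110 → error at position 22.

10110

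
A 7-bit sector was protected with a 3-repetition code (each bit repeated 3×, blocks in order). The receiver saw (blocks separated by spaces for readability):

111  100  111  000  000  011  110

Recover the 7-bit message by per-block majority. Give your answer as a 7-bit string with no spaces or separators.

1010011

Block 1 (111): 3 ones → 1
Block 2 (100): 1 one → 0
Block 3 (111): 3 ones → 1
Block 4 (000): 0 ones → 0
Block 5 (000): 0 ones → 0
Block 6 (011): 2 ones → 1
Block 7 (110): 2 ones → 1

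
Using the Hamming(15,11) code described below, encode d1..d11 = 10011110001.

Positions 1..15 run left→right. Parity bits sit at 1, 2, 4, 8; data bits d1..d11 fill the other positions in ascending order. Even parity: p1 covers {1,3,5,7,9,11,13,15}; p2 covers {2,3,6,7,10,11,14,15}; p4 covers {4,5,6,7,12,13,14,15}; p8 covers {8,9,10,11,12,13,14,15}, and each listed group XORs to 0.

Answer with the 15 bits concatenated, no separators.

111000101110001

Place data at non-parity positions: p1 p2 1 p4 0 0 1 p8 1 1 1 0 0 0 1
p1 (pos 1,3,5,7,9,11,13,15): XOR of data positions = 1⊕0⊕1⊕1⊕1⊕0⊕1 = 1
p2 (pos 2,3,6,7,10,11,14,15): XOR of data positions = 1⊕0⊕1⊕1⊕1⊕0⊕1 = 1
p4 (pos 4,5,6,7,12,13,14,15): XOR of data positions = 0⊕0⊕1⊕0⊕0⊕0⊕1 = 0
p8 (pos 8,9,10,11,12,13,14,15): XOR of data positions = 1⊕1⊕1⊕0⊕0⊕0⊕1 = 0
Codeword: 111000101110001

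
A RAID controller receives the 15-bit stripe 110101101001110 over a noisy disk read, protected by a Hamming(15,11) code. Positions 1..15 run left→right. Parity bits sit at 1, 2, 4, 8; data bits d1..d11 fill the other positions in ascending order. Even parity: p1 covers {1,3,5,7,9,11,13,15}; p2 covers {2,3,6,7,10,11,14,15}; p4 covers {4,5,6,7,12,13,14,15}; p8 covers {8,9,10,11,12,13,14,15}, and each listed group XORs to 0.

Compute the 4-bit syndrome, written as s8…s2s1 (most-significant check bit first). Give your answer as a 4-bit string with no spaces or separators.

0000

s1 (pos 1,3,5,7,9,11,13,15): 1⊕0⊕0⊕1⊕1⊕0⊕1⊕0 = 0
s2 (pos 2,3,6,7,10,11,14,15): 1⊕0⊕1⊕1⊕0⊕0⊕1⊕0 = 0
s4 (pos 4,5,6,7,12,13,14,15): 1⊕0⊕1⊕1⊕1⊕1⊕1⊕0 = 0
s8 (pos 8,9,10,11,12,13,14,15): 0⊕1⊕0⊕0⊕1⊕1⊕1⊕0 = 0
Syndrome s8…s1 = 0000 → no error.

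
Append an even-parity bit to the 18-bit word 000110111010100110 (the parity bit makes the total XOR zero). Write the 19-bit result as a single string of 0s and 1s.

XOR of the 18 data bits: 0⊕0⊕0⊕1⊕1⊕0⊕1⊕1⊕1⊕0⊕1⊕0⊕1⊕0⊕0⊕1⊕1⊕0 = 1
Parity bit = 1 (so all 19 bits XOR to 0).

0001101110101001101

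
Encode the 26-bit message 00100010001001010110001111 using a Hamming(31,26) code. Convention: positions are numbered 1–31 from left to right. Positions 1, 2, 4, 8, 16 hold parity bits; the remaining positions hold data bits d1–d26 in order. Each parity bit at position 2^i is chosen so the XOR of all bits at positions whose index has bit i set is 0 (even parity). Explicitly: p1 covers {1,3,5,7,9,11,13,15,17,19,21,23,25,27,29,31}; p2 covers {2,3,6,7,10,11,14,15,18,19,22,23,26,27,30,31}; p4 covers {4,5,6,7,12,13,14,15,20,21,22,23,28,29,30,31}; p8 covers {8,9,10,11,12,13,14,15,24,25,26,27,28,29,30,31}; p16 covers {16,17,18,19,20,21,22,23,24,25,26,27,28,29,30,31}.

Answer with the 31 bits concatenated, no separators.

Place data at non-parity positions: p1 p2 0 p4 0 1 0 p8 0 0 1 0 0 0 1 p16 0 0 1 0 1 0 1 1 0 0 0 1 1 1 1
p1 (pos 1,3,5,7,9,11,13,15,17,19,21,23,25,27,29,31): XOR of data positions = 0⊕0⊕0⊕0⊕1⊕0⊕1⊕0⊕1⊕1⊕1⊕0⊕0⊕1⊕1 = 1
p2 (pos 2,3,6,7,10,11,14,15,18,19,22,23,26,27,30,31): XOR of data positions = 0⊕1⊕0⊕0⊕1⊕0⊕1⊕0⊕1⊕0⊕1⊕0⊕0⊕1⊕1 = 1
p4 (pos 4,5,6,7,12,13,14,15,20,21,22,23,28,29,30,31): XOR of data positions = 0⊕1⊕0⊕0⊕0⊕0⊕1⊕0⊕1⊕0⊕1⊕1⊕1⊕1⊕1 = 0
p8 (pos 8,9,10,11,12,13,14,15,24,25,26,27,28,29,30,31): XOR of data positions = 0⊕0⊕1⊕0⊕0⊕0⊕1⊕1⊕0⊕0⊕0⊕1⊕1⊕1⊕1 = 1
p16 (pos 16,17,18,19,20,21,22,23,24,25,26,27,28,29,30,31): XOR of data positions = 0⊕0⊕1⊕0⊕1⊕0⊕1⊕1⊕0⊕0⊕0⊕1⊕1⊕1⊕1 = 0
Codeword: 1100010100100010001010110001111

1100010100100010001010110001111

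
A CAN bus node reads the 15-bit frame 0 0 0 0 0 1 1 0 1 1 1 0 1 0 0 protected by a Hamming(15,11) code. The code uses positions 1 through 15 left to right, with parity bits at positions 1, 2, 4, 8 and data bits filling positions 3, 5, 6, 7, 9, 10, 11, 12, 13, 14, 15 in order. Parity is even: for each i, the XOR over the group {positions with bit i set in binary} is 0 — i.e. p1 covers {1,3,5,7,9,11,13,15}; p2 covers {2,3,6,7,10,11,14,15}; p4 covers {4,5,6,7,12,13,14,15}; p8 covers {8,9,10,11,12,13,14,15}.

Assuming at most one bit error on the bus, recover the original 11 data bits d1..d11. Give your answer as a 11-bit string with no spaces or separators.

00111110100

s1 (pos 1,3,5,7,9,11,13,15): 0⊕0⊕0⊕1⊕1⊕1⊕1⊕0 = 0
s2 (pos 2,3,6,7,10,11,14,15): 0⊕0⊕1⊕1⊕1⊕1⊕0⊕0 = 0
s4 (pos 4,5,6,7,12,13,14,15): 0⊕0⊕1⊕1⊕0⊕1⊕0⊕0 = 1
s8 (pos 8,9,10,11,12,13,14,15): 0⊕1⊕1⊕1⊕0⊕1⊕0⊕0 = 0
Syndrome s8…s1 = 0100 → error at position 4.
Flip position 4: 000001101110100 → 000101101110100
Read data bits from positions 3,5,6,7,9,10,11,12,13,14,15: 00111110100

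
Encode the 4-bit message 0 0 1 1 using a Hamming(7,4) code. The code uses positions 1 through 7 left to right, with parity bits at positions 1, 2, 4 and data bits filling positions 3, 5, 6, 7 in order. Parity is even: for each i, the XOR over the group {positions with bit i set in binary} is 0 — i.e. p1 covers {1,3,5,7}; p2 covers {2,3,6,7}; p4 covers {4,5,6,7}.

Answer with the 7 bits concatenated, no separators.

Place data at non-parity positions: p1 p2 0 p4 0 1 1
p1 (pos 1,3,5,7): XOR of data positions = 0⊕0⊕1 = 1
p2 (pos 2,3,6,7): XOR of data positions = 0⊕1⊕1 = 0
p4 (pos 4,5,6,7): XOR of data positions = 0⊕1⊕1 = 0
Codeword: 1000011

1000011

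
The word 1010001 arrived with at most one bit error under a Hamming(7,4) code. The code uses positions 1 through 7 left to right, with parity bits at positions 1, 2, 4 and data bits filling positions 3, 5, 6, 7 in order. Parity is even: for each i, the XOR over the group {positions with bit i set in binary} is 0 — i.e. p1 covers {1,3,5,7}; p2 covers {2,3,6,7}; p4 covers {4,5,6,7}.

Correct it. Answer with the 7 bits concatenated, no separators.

s1 (pos 1,3,5,7): 1⊕1⊕0⊕1 = 1
s2 (pos 2,3,6,7): 0⊕1⊕0⊕1 = 0
s4 (pos 4,5,6,7): 0⊕0⊕0⊕1 = 1
Syndrome s4…s1 = 101 → error at position 5.
Flip position 5: 1010001 → 1010101

1010101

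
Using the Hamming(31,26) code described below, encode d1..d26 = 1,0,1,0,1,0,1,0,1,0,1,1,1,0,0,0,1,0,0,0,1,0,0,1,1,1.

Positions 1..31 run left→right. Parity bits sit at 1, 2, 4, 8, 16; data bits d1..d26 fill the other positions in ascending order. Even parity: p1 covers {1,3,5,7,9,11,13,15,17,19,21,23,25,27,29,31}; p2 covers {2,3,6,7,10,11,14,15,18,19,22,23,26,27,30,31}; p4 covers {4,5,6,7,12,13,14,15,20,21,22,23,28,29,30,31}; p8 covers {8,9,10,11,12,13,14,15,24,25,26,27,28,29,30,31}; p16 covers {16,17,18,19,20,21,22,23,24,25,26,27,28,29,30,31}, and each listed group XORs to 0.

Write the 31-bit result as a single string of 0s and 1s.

0111010010101011110001000100111

Place data at non-parity positions: p1 p2 1 p4 0 1 0 p8 1 0 1 0 1 0 1 p16 1 1 0 0 0 1 0 0 0 1 0 0 1 1 1
p1 (pos 1,3,5,7,9,11,13,15,17,19,21,23,25,27,29,31): XOR of data positions = 1⊕0⊕0⊕1⊕1⊕1⊕1⊕1⊕0⊕0⊕0⊕0⊕0⊕1⊕1 = 0
p2 (pos 2,3,6,7,10,11,14,15,18,19,22,23,26,27,30,31): XOR of data positions = 1⊕1⊕0⊕0⊕1⊕0⊕1⊕1⊕0⊕1⊕0⊕1⊕0⊕1⊕1 = 1
p4 (pos 4,5,6,7,12,13,14,15,20,21,22,23,28,29,30,31): XOR of data positions = 0⊕1⊕0⊕0⊕1⊕0⊕1⊕0⊕0⊕1⊕0⊕0⊕1⊕1⊕1 = 1
p8 (pos 8,9,10,11,12,13,14,15,24,25,26,27,28,29,30,31): XOR of data positions = 1⊕0⊕1⊕0⊕1⊕0⊕1⊕0⊕0⊕1⊕0⊕0⊕1⊕1⊕1 = 0
p16 (pos 16,17,18,19,20,21,22,23,24,25,26,27,28,29,30,31): XOR of data positions = 1⊕1⊕0⊕0⊕0⊕1⊕0⊕0⊕0⊕1⊕0⊕0⊕1⊕1⊕1 = 1
Codeword: 0111010010101011110001000100111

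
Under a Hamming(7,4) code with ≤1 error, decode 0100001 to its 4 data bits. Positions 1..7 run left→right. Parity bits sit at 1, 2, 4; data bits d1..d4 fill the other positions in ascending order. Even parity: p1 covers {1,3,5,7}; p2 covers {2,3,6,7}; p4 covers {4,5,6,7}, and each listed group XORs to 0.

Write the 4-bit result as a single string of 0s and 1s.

s1 (pos 1,3,5,7): 0⊕0⊕0⊕1 = 1
s2 (pos 2,3,6,7): 1⊕0⊕0⊕1 = 0
s4 (pos 4,5,6,7): 0⊕0⊕0⊕1 = 1
Syndrome s4…s1 = 101 → error at position 5.
Flip position 5: 0100001 → 0100101
Read data bits from positions 3,5,6,7: 0101

0101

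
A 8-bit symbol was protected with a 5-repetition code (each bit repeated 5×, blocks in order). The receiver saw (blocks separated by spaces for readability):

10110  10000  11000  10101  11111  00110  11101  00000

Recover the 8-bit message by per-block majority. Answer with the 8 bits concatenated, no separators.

10011010

Block 1 (10110): 3 ones → 1
Block 2 (10000): 1 one → 0
Block 3 (11000): 2 ones → 0
Block 4 (10101): 3 ones → 1
Block 5 (11111): 5 ones → 1
Block 6 (00110): 2 ones → 0
Block 7 (11101): 4 ones → 1
Block 8 (00000): 0 ones → 0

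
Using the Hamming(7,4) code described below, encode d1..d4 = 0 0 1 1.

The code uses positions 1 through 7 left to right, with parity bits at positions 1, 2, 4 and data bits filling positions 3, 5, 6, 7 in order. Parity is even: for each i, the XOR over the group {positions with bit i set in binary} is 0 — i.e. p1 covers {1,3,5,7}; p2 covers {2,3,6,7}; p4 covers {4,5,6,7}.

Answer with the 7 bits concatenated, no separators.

Place data at non-parity positions: p1 p2 0 p4 0 1 1
p1 (pos 1,3,5,7): XOR of data positions = 0⊕0⊕1 = 1
p2 (pos 2,3,6,7): XOR of data positions = 0⊕1⊕1 = 0
p4 (pos 4,5,6,7): XOR of data positions = 0⊕1⊕1 = 0
Codeword: 1000011

1000011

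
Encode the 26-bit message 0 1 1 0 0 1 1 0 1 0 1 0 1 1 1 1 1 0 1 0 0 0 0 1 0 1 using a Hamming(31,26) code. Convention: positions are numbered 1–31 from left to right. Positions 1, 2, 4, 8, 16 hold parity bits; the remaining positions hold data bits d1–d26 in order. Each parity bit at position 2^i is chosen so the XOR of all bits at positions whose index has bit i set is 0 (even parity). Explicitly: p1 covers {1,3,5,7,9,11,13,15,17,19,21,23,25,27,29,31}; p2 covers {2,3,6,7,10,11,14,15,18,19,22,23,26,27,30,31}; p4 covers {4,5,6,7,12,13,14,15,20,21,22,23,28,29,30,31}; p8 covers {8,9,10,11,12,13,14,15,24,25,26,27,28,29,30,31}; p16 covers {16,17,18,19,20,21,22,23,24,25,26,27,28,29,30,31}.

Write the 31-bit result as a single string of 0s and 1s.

Place data at non-parity positions: p1 p2 0 p4 1 1 0 p8 0 1 1 0 1 0 1 p16 0 1 1 1 1 1 0 1 0 0 0 0 1 0 1
p1 (pos 1,3,5,7,9,11,13,15,17,19,21,23,25,27,29,31): XOR of data positions = 0⊕1⊕0⊕0⊕1⊕1⊕1⊕0⊕1⊕1⊕0⊕0⊕0⊕1⊕1 = 0
p2 (pos 2,3,6,7,10,11,14,15,18,19,22,23,26,27,30,31): XOR of data positions = 0⊕1⊕0⊕1⊕1⊕0⊕1⊕1⊕1⊕1⊕0⊕0⊕0⊕0⊕1 = 0
p4 (pos 4,5,6,7,12,13,14,15,20,21,22,23,28,29,30,31): XOR of data positions = 1⊕1⊕0⊕0⊕1⊕0⊕1⊕1⊕1⊕1⊕0⊕0⊕1⊕0⊕1 = 1
p8 (pos 8,9,10,11,12,13,14,15,24,25,26,27,28,29,30,31): XOR of data positions = 0⊕1⊕1⊕0⊕1⊕0⊕1⊕1⊕0⊕0⊕0⊕0⊕1⊕0⊕1 = 1
p16 (pos 16,17,18,19,20,21,22,23,24,25,26,27,28,29,30,31): XOR of data positions = 0⊕1⊕1⊕1⊕1⊕1⊕0⊕1⊕0⊕0⊕0⊕0⊕1⊕0⊕1 = 0
Codeword: 0001110101101010011111010000101

0001110101101010011111010000101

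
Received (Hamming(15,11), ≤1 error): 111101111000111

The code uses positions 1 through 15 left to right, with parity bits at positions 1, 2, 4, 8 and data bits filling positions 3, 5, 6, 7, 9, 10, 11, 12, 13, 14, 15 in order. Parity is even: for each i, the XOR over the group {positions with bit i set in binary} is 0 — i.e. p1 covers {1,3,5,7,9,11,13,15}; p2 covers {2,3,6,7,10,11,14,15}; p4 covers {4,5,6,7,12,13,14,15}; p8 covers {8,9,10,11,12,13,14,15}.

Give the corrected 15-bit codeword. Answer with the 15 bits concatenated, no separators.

111101101000111

s1 (pos 1,3,5,7,9,11,13,15): 1⊕1⊕0⊕1⊕1⊕0⊕1⊕1 = 0
s2 (pos 2,3,6,7,10,11,14,15): 1⊕1⊕1⊕1⊕0⊕0⊕1⊕1 = 0
s4 (pos 4,5,6,7,12,13,14,15): 1⊕0⊕1⊕1⊕0⊕1⊕1⊕1 = 0
s8 (pos 8,9,10,11,12,13,14,15): 1⊕1⊕0⊕0⊕0⊕1⊕1⊕1 = 1
Syndrome s8…s1 = 1000 → error at position 8.
Flip position 8: 111101111000111 → 111101101000111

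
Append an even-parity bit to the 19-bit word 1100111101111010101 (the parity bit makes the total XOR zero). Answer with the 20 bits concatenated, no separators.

11001111011110101011

XOR of the 19 data bits: 1⊕1⊕0⊕0⊕1⊕1⊕1⊕1⊕0⊕1⊕1⊕1⊕1⊕0⊕1⊕0⊕1⊕0⊕1 = 1
Parity bit = 1 (so all 20 bits XOR to 0).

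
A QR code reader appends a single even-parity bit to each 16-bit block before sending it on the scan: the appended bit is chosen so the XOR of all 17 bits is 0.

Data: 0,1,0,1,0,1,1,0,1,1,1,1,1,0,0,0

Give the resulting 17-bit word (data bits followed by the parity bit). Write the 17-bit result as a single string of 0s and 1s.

01010110111110001

XOR of the 16 data bits: 0⊕1⊕0⊕1⊕0⊕1⊕1⊕0⊕1⊕1⊕1⊕1⊕1⊕0⊕0⊕0 = 1
Parity bit = 1 (so all 17 bits XOR to 0).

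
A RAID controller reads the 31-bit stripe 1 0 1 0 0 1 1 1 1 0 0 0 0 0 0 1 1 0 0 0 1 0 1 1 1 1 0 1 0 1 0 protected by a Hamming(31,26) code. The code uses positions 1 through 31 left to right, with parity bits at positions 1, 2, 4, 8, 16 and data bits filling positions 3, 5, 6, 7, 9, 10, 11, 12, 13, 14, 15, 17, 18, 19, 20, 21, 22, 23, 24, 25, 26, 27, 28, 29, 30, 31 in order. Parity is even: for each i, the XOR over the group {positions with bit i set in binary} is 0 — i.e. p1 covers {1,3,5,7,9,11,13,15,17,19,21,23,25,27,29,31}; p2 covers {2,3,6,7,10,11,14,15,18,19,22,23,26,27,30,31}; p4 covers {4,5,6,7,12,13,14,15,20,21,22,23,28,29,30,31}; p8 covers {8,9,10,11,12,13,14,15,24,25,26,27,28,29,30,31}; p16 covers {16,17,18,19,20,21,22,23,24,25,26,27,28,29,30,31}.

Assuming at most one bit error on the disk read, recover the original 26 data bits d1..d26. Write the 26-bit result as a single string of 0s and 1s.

s1 (pos 1,3,5,7,9,11,13,15,17,19,21,23,25,27,29,31): 1⊕1⊕0⊕1⊕1⊕0⊕0⊕0⊕1⊕0⊕1⊕1⊕1⊕0⊕0⊕0 = 0
s2 (pos 2,3,6,7,10,11,14,15,18,19,22,23,26,27,30,31): 0⊕1⊕1⊕1⊕0⊕0⊕0⊕0⊕0⊕0⊕0⊕1⊕1⊕0⊕1⊕0 = 0
s4 (pos 4,5,6,7,12,13,14,15,20,21,22,23,28,29,30,31): 0⊕0⊕1⊕1⊕0⊕0⊕0⊕0⊕0⊕1⊕0⊕1⊕1⊕0⊕1⊕0 = 0
s8 (pos 8,9,10,11,12,13,14,15,24,25,26,27,28,29,30,31): 1⊕1⊕0⊕0⊕0⊕0⊕0⊕0⊕1⊕1⊕1⊕0⊕1⊕0⊕1⊕0 = 1
s16 (pos 16,17,18,19,20,21,22,23,24,25,26,27,28,29,30,31): 1⊕1⊕0⊕0⊕0⊕1⊕0⊕1⊕1⊕1⊕1⊕0⊕1⊕0⊕1⊕0 = 1
Syndrome s16…s1 = 11000 → error at position 24.
Flip position 24: 1010011110000001100010111101010 → 1010011110000001100010101101010
Read data bits from positions 3,5,6,7,9,10,11,12,13,14,15,17,18,19,20,21,22,23,24,25,26,27,28,29,30,31: 10111000000100010101101010

10111000000100010101101010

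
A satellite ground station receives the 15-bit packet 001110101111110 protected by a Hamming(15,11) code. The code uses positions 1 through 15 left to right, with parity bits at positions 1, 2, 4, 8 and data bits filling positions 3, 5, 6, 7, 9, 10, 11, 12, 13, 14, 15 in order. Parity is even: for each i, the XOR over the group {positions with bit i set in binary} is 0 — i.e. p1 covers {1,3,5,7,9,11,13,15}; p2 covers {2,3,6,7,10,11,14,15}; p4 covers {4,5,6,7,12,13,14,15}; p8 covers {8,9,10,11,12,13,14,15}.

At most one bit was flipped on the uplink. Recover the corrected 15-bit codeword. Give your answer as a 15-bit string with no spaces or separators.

s1 (pos 1,3,5,7,9,11,13,15): 0⊕1⊕1⊕1⊕1⊕1⊕1⊕0 = 0
s2 (pos 2,3,6,7,10,11,14,15): 0⊕1⊕0⊕1⊕1⊕1⊕1⊕0 = 1
s4 (pos 4,5,6,7,12,13,14,15): 1⊕1⊕0⊕1⊕1⊕1⊕1⊕0 = 0
s8 (pos 8,9,10,11,12,13,14,15): 0⊕1⊕1⊕1⊕1⊕1⊕1⊕0 = 0
Syndrome s8…s1 = 0010 → error at position 2.
Flip position 2: 001110101111110 → 011110101111110

011110101111110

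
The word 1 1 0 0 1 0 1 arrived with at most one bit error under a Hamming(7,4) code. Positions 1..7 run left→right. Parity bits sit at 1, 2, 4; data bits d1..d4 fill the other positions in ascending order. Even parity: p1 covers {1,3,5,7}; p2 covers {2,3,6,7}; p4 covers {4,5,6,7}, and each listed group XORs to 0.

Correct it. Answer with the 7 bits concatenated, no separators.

0100101

s1 (pos 1,3,5,7): 1⊕0⊕1⊕1 = 1
s2 (pos 2,3,6,7): 1⊕0⊕0⊕1 = 0
s4 (pos 4,5,6,7): 0⊕1⊕0⊕1 = 0
Syndrome s4…s1 = 001 → error at position 1.
Flip position 1: 1100101 → 0100101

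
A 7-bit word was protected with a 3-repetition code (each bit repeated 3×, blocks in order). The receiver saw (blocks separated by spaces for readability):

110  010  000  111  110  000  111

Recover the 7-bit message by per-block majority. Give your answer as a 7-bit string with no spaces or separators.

1001101

Block 1 (110): 2 ones → 1
Block 2 (010): 1 one → 0
Block 3 (000): 0 ones → 0
Block 4 (111): 3 ones → 1
Block 5 (110): 2 ones → 1
Block 6 (000): 0 ones → 0
Block 7 (111): 3 ones → 1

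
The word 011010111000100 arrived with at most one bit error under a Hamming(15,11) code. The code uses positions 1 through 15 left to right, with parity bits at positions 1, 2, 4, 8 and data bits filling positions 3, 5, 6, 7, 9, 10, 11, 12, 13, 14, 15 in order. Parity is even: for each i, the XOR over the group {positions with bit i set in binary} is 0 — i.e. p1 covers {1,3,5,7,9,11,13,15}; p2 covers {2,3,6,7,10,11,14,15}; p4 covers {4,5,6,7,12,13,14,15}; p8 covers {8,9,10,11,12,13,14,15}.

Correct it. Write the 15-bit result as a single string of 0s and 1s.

011010111000101

s1 (pos 1,3,5,7,9,11,13,15): 0⊕1⊕1⊕1⊕1⊕0⊕1⊕0 = 1
s2 (pos 2,3,6,7,10,11,14,15): 1⊕1⊕0⊕1⊕0⊕0⊕0⊕0 = 1
s4 (pos 4,5,6,7,12,13,14,15): 0⊕1⊕0⊕1⊕0⊕1⊕0⊕0 = 1
s8 (pos 8,9,10,11,12,13,14,15): 1⊕1⊕0⊕0⊕0⊕1⊕0⊕0 = 1
Syndrome s8…s1 = 1111 → error at position 15.
Flip position 15: 011010111000100 → 011010111000101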